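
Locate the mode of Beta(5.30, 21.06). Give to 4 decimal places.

0.1765

With α,β > 1, mode = (α−1)/(α+β−2) = 4.30/24.36 = 0.1765.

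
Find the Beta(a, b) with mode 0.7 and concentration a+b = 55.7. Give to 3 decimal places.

Since the density peak of Beta(a,b) is at (a−1)/(a+b−2),
a = 1 + 0.7(55.7−2) = 38.590 and b = 55.7 − 38.590 = 17.110.

a = 38.590, b = 17.110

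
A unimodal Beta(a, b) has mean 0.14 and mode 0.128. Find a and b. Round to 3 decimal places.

Let s = a+b. Mean gives a = μs = 0.14s; mode gives (a−1)/(s−2) = 0.128.
Substituting: 0.14s − 1 = 0.128(s−2) = 0.128s − 0.256, so 0.012s = 0.744 and s = 62.0000.
Then a = 0.14×62.0000 = 8.680 and b = s−a = 53.320.

a = 8.680, b = 53.320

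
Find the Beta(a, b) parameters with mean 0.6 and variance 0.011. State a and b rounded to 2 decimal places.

Let s = a+b. The Beta variance is μ(1−μ)/(s+1).
So s+1 = μ(1−μ)/σ² = (0.6×0.4)/0.011 = 0.24/0.011 = 21.8182, giving s = 20.8182.
Then a = μs = 0.6×20.8182 = 12.49 and b = (1−μ)s = 0.4×20.8182 = 8.33.

a = 12.49, b = 8.33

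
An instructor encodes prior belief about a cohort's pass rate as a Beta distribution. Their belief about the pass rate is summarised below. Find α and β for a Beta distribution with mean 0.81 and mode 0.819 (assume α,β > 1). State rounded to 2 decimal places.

With s = α+β: μ = α/s and mode = (α−1)/(s−2). Eliminating α = μs,
μs − 1 = m(s−2) ⇒ s(μ−m) = 1−2m ⇒ s = -0.638/-0.009 = 70.8889.
So α = μs = 57.42, β = (1−μ)s = 13.47.

α = 57.42, β = 13.47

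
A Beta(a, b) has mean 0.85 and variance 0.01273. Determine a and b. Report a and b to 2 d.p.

Write ν = a+b; then a = μν and Var = μ(1−μ)/(ν+1).
ν = μ(1−μ)/Var − 1 = 0.1275/0.01273 − 1 = 9.0157.
a = 0.85·9.0157 = 7.66, b = 0.15·9.0157 = 1.35.

a = 7.66, b = 1.35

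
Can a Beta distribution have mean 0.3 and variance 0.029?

For any Beta, Var(X) < E[X]·(1−E[X]).
Here μ(1−μ) = 0.3×0.7 = 0.21, and 0.029 < 0.21.

Yes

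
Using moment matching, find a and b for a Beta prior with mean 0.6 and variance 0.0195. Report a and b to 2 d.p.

a = 6.78, b = 4.52

By moment matching, a+b = μ(1−μ)/σ² − 1 = (0.6·0.4)/0.0195 − 1 = 12.3077 − 1 = 11.3077.
Since a/(a+b) = μ, a = 0.6·11.3077 = 6.78 and b = 0.4·11.3077 = 4.52.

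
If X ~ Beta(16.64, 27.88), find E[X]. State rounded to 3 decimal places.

The Beta mean is α/(α+β) = 16.64/(16.64+27.88) = 0.374.

0.374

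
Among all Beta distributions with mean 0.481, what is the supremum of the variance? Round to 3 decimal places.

0.250

Var = μ(1−μ)/(α+β+1), which approaches μ(1−μ) as α+β → 0.
So the supremum is μ(1−μ) = 0.481×0.519 = 0.250.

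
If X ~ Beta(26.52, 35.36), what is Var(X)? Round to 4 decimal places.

μ = 26.52/61.88 = 0.428571; Var = μ(1−μ)/(α+β+1) = 0.2448980/62.88 = 0.0039.

0.0039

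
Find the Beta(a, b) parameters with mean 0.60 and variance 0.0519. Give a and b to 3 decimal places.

a = 2.175, b = 1.450

By moment matching, a+b = μ(1−μ)/σ² − 1 = (0.60·0.40)/0.0519 − 1 = 4.6243 − 1 = 3.6243.
Since a/(a+b) = μ, a = 0.60·3.6243 = 2.175 and b = 0.40·3.6243 = 1.450.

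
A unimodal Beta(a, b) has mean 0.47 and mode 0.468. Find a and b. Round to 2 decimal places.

Let s = a+b. Mean gives a = μs = 0.47s; mode gives (a−1)/(s−2) = 0.468.
Substituting: 0.47s − 1 = 0.468(s−2) = 0.468s − 0.936, so 0.002s = 0.064 and s = 32.0000.
Then a = 0.47×32.0000 = 15.04 and b = s−a = 16.96.

a = 15.04, b = 16.96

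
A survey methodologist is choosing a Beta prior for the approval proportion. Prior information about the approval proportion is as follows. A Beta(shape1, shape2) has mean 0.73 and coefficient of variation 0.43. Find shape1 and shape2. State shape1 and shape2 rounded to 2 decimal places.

σ = CV·μ = 0.43×0.73 = 0.31390, so σ² = 0.098533.
s+1 = μ(1−μ)/σ² = 0.1971/0.098533 = 2.0003, so s = shape1+shape2 = 1.0003.
shape1 = μs = 0.73, shape2 = (1−μ)s = 0.27.

shape1 = 0.73, shape2 = 0.27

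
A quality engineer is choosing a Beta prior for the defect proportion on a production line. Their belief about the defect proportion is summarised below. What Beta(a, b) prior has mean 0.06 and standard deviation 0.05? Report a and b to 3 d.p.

a = 1.294, b = 20.266

First σ² = 0.0025. Setting a = μn, b = (1−μ)n with n = a+b,
μ(1−μ)/(n+1) = 0.0025 ⇒ n+1 = 0.0564/0.0025 = 22.5600 ⇒ n = 21.5600.
Hence a = 0.06×21.5600 = 1.294, b = 0.94×21.5600 = 20.266.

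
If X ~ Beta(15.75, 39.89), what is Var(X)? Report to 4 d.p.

μ = 15.75/55.64 = 0.283070; Var = μ(1−μ)/(α+β+1) = 0.2029413/56.64 = 0.0036.

0.0036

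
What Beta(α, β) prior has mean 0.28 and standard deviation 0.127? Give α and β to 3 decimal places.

α = 3.220, β = 8.279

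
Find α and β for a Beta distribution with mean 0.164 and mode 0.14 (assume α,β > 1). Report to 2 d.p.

α = 4.92, β = 25.08

With s = α+β: μ = α/s and mode = (α−1)/(s−2). Eliminating α = μs,
μs − 1 = m(s−2) ⇒ s(μ−m) = 1−2m ⇒ s = 0.72/0.024 = 30.0000.
So α = μs = 4.92, β = (1−μ)s = 25.08.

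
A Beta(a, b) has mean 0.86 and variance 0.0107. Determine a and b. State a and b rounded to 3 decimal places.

Write ν = a+b; then a = μν and Var = μ(1−μ)/(ν+1).
ν = μ(1−μ)/Var − 1 = 0.1204/0.0107 − 1 = 10.2523.
a = 0.86·10.2523 = 8.817, b = 0.14·10.2523 = 1.435.

a = 8.817, b = 1.435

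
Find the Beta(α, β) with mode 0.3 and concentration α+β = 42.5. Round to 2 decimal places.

Mode = (α−1)/(κ−2) with κ = α+β, so α−1 = 0.3·40.5 = 12.15.
α = 13.15; β = κ − α = 29.35.

α = 13.15, β = 29.35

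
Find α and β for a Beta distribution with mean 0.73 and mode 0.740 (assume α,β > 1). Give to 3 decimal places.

With s = α+β: μ = α/s and mode = (α−1)/(s−2). Eliminating α = μs,
μs − 1 = m(s−2) ⇒ s(μ−m) = 1−2m ⇒ s = -0.480/-0.010 = 48.0000.
So α = μs = 35.040, β = (1−μ)s = 12.960.

α = 35.040, β = 12.960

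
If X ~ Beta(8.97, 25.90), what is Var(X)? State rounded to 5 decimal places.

0.00533

Var = αβ/[(α+β)²(α+β+1)] = (8.97×25.90)/(34.87²×35.87) = 232.3230/43614.939203 = 0.00533.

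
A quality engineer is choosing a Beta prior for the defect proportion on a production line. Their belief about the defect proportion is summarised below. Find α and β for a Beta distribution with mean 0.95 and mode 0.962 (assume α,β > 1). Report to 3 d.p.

α = 73.150, β = 3.850

Let s = α+β. Mean gives α = μs = 0.95s; mode gives (α−1)/(s−2) = 0.962.
Substituting: 0.95s − 1 = 0.962(s−2) = 0.962s − 1.924, so -0.012s = -0.924 and s = 77.0000.
Then α = 0.95×77.0000 = 73.150 and β = s−α = 3.850.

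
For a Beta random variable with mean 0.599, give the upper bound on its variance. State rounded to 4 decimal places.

0.2402

Var = μ(1−μ)/(α+β+1), which approaches μ(1−μ) as α+β → 0.
So the supremum is μ(1−μ) = 0.599×0.401 = 0.2402.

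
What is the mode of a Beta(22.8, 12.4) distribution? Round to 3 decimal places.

With α,β > 1, mode = (α−1)/(α+β−2) = 21.8/33.2 = 0.657.

0.657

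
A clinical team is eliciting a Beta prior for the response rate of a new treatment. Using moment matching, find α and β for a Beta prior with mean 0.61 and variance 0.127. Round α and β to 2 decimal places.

α = 0.53, β = 0.34

Write ν = α+β; then α = μν and Var = μ(1−μ)/(ν+1).
ν = μ(1−μ)/Var − 1 = 0.2379/0.127 − 1 = 0.8732.
α = 0.61·0.8732 = 0.53, β = 0.39·0.8732 = 0.34.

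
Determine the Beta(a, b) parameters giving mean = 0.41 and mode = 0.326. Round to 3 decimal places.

Let s = a+b. Mean gives a = μs = 0.41s; mode gives (a−1)/(s−2) = 0.326.
Substituting: 0.41s − 1 = 0.326(s−2) = 0.326s − 0.652, so 0.084s = 0.348 and s = 4.1429.
Then a = 0.41×4.1429 = 1.699 and b = s−a = 2.444.

a = 1.699, b = 2.444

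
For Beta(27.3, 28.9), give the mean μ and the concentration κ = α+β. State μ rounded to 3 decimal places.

μ = 0.486, κ = 56.2

κ = α+β = 27.3+28.9 = 56.2; μ = α/κ = 27.3/56.2 = 0.486.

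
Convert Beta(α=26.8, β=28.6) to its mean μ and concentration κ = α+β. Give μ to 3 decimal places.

μ = 0.484, κ = 55.4

κ = α+β = 26.8+28.6 = 55.4; μ = α/κ = 26.8/55.4 = 0.484.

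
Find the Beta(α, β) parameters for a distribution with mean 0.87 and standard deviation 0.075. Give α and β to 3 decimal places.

Variance = 0.075² = 0.005625. The moment-matching identity α+β = μ(1−μ)/Var − 1 gives
α+β = 0.1131/0.005625 − 1 = 19.1067, so α = μ·19.1067 = 16.623 and β = (1−μ)·19.1067 = 2.484.

α = 16.623, β = 2.484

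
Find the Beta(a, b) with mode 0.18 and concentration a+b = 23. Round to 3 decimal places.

a = 4.780, b = 18.220

Since the density peak of Beta(a,b) is at (a−1)/(a+b−2),
a = 1 + 0.18(23−2) = 4.780 and b = 23 − 4.780 = 18.220.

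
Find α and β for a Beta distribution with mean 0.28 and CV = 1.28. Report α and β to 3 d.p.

Var = (CV·μ)² = (1.28×0.28)² = 0.128451.
α+β = μ(1−μ)/Var − 1 = 0.2016/0.128451 − 1 = 0.5695.
Thus α = 0.28·0.5695 = 0.159 and β = 0.72·0.5695 = 0.410.

α = 0.159, β = 0.410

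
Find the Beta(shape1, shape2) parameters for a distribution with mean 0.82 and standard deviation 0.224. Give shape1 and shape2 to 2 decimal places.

shape1 = 1.59, shape2 = 0.35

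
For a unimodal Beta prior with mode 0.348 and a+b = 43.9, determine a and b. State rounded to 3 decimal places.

a = 15.581, b = 28.319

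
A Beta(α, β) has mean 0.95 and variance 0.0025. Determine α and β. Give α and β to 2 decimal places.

α = 17.10, β = 0.90

By moment matching, α+β = μ(1−μ)/σ² − 1 = (0.95·0.05)/0.0025 − 1 = 19.0000 − 1 = 18.0000.
Since α/(α+β) = μ, α = 0.95·18.0000 = 17.10 and β = 0.05·18.0000 = 0.90.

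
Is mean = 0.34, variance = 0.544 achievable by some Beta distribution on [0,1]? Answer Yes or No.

No

A Beta with mean μ has variance μ(1−μ)/(α+β+1) < μ(1−μ).
Here μ(1−μ) = 0.34×0.66 = 0.2244, and 0.544 ≥ 0.2244.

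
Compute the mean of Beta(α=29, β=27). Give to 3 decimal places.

0.518

E[X] = α/(α+β) = 29/56 = 0.518.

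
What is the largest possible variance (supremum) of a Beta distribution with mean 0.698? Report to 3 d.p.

Var = μ(1−μ)/(α+β+1), which approaches μ(1−μ) as α+β → 0.
So the supremum is μ(1−μ) = 0.698×0.302 = 0.211.

0.211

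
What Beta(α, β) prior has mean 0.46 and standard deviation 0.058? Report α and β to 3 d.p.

α = 33.507, β = 39.334

Variance = 0.058² = 0.003364. The moment-matching identity α+β = μ(1−μ)/Var − 1 gives
α+β = 0.2484/0.003364 − 1 = 72.8407, so α = μ·72.8407 = 33.507 and β = (1−μ)·72.8407 = 39.334.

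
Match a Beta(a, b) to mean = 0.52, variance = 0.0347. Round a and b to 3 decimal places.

By moment matching, a+b = μ(1−μ)/σ² − 1 = (0.52·0.48)/0.0347 − 1 = 7.1931 − 1 = 6.1931.
Since a/(a+b) = μ, a = 0.52·6.1931 = 3.220 and b = 0.48·6.1931 = 2.973.

a = 3.220, b = 2.973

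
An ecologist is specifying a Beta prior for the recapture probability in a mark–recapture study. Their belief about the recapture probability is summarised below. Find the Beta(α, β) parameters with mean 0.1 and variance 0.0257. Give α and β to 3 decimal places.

α = 0.250, β = 2.252

Write ν = α+β; then α = μν and Var = μ(1−μ)/(ν+1).
ν = μ(1−μ)/Var − 1 = 0.09/0.0257 − 1 = 2.5019.
α = 0.1·2.5019 = 0.250, β = 0.9·2.5019 = 2.252.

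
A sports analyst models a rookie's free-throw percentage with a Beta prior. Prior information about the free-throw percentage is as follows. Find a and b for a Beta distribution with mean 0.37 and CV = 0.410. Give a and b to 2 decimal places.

σ = CV·μ = 0.410×0.37 = 0.15170, so σ² = 0.023013.
s+1 = μ(1−μ)/σ² = 0.2331/0.023013 = 10.1291, so s = a+b = 9.1291.
a = μs = 3.38, b = (1−μ)s = 5.75.

a = 3.38, b = 5.75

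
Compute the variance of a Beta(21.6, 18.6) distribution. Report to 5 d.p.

0.00603

μ = 21.6/40.2 = 0.537313; Var = μ(1−μ)/(α+β+1) = 0.2486077/41.2 = 0.00603.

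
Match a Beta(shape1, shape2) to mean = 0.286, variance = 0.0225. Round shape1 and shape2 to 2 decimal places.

shape1 = 2.31, shape2 = 5.77

Let s = shape1+shape2. The Beta variance is μ(1−μ)/(s+1).
So s+1 = μ(1−μ)/σ² = (0.286×0.714)/0.0225 = 0.204204/0.0225 = 9.0757, giving s = 8.0757.
Then shape1 = μs = 0.286×8.0757 = 2.31 and shape2 = (1−μ)s = 0.714×8.0757 = 5.77.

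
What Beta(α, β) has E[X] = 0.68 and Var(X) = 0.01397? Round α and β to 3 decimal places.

α = 9.912, β = 4.664

Write ν = α+β; then α = μν and Var = μ(1−μ)/(ν+1).
ν = μ(1−μ)/Var − 1 = 0.2176/0.01397 − 1 = 14.5762.
α = 0.68·14.5762 = 9.912, β = 0.32·14.5762 = 4.664.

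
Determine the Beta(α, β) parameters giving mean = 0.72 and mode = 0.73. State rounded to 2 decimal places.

Let s = α+β. Mean gives α = μs = 0.72s; mode gives (α−1)/(s−2) = 0.73.
Substituting: 0.72s − 1 = 0.73(s−2) = 0.73s − 1.46, so -0.01s = -0.46 and s = 46.0000.
Then α = 0.72×46.0000 = 33.12 and β = s−α = 12.88.

α = 33.12, β = 12.88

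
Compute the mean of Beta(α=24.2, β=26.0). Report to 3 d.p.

0.482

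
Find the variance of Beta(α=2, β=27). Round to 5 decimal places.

0.00214

Var = αβ/[(α+β)²(α+β+1)] = (2×27)/(29²×30) = 54/25230 = 0.00214.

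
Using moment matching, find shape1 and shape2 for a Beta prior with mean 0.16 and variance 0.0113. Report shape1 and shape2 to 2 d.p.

shape1 = 1.74, shape2 = 9.15

Write ν = shape1+shape2; then shape1 = μν and Var = μ(1−μ)/(ν+1).
ν = μ(1−μ)/Var − 1 = 0.1344/0.0113 − 1 = 10.8938.
shape1 = 0.16·10.8938 = 1.74, shape2 = 0.84·10.8938 = 9.15.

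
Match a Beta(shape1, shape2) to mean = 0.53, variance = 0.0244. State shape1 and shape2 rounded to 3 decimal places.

shape1 = 4.881, shape2 = 4.328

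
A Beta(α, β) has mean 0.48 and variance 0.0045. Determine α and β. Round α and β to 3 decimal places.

α = 26.144, β = 28.323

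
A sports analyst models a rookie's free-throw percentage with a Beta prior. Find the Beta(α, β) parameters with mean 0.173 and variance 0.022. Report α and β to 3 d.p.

α = 0.952, β = 4.551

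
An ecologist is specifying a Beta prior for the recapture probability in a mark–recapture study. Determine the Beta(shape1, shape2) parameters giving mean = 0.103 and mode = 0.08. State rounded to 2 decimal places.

Let s = shape1+shape2. Mean gives shape1 = μs = 0.103s; mode gives (shape1−1)/(s−2) = 0.08.
Substituting: 0.103s − 1 = 0.08(s−2) = 0.08s − 0.16, so 0.023s = 0.84 and s = 36.5217.
Then shape1 = 0.103×36.5217 = 3.76 and shape2 = s−shape1 = 32.76.

shape1 = 3.76, shape2 = 32.76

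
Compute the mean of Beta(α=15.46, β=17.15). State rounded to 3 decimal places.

The Beta mean is α/(α+β) = 15.46/(15.46+17.15) = 0.474.

0.474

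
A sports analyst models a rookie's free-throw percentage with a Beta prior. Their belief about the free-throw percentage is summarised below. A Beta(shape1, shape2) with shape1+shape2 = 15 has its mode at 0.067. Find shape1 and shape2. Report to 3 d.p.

For shape1,shape2>1 the mode is (shape1−1)/(shape1+shape2−2), so shape1 = mode·(κ−2)+1 = 0.067×13+1 = 1.871.
And shape2 = (1−mode)·(κ−2)+1 = 0.933×13+1 = 13.129.

shape1 = 1.871, shape2 = 13.129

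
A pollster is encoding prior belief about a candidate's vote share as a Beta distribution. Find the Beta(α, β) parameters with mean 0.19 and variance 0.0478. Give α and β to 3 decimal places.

α = 0.422, β = 1.798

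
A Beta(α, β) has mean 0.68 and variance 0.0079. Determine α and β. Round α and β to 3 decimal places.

α = 18.050, β = 8.494

By moment matching, α+β = μ(1−μ)/σ² − 1 = (0.68·0.32)/0.0079 − 1 = 27.5443 − 1 = 26.5443.
Since α/(α+β) = μ, α = 0.68·26.5443 = 18.050 and β = 0.32·26.5443 = 8.494.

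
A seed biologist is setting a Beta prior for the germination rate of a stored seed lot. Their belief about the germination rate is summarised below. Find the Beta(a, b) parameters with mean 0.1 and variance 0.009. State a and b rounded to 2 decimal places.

a = 0.90, b = 8.10

Let s = a+b. The Beta variance is μ(1−μ)/(s+1).
So s+1 = μ(1−μ)/σ² = (0.1×0.9)/0.009 = 0.09/0.009 = 10.0000, giving s = 9.0000.
Then a = μs = 0.1×9.0000 = 0.90 and b = (1−μ)s = 0.9×9.0000 = 8.10.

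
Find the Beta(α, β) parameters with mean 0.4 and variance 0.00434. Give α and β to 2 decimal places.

α = 21.72, β = 32.58

By moment matching, α+β = μ(1−μ)/σ² − 1 = (0.4·0.6)/0.00434 − 1 = 55.2995 − 1 = 54.2995.
Since α/(α+β) = μ, α = 0.4·54.2995 = 21.72 and β = 0.6·54.2995 = 32.58.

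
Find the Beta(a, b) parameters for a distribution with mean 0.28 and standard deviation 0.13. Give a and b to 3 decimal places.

a = 3.060, b = 7.869

σ² = 0.13² = 0.0169.
With s = a+b, Var = μ(1−μ)/(s+1), so s+1 = (0.28×0.72)/0.0169 = 11.9290 and s = 10.9290.
a = μs = 3.060, b = (1−μ)s = 7.869.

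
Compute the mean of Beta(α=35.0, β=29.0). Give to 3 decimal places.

0.547

E[X] = α/(α+β) = 35.0/64.0 = 0.547.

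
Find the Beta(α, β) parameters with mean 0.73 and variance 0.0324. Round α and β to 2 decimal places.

α = 3.71, β = 1.37

Write ν = α+β; then α = μν and Var = μ(1−μ)/(ν+1).
ν = μ(1−μ)/Var − 1 = 0.1971/0.0324 − 1 = 5.0833.
α = 0.73·5.0833 = 3.71, β = 0.27·5.0833 = 1.37.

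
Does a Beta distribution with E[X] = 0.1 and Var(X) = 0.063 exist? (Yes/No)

Yes

For any Beta, Var(X) < E[X]·(1−E[X]).
Here μ(1−μ) = 0.1×0.9 = 0.09, and 0.063 < 0.09.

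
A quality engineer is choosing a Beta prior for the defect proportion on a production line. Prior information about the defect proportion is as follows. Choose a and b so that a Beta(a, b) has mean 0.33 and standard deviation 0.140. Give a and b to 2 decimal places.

First σ² = 0.019600. Setting a = μn, b = (1−μ)n with n = a+b,
μ(1−μ)/(n+1) = 0.019600 ⇒ n+1 = 0.2211/0.019600 = 11.2806 ⇒ n = 10.2806.
Hence a = 0.33×10.2806 = 3.39, b = 0.67×10.2806 = 6.89.

a = 3.39, b = 6.89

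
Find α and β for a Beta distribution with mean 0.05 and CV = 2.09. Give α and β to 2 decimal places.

σ = CV·μ = 2.09×0.05 = 0.10450, so σ² = 0.010920.
s+1 = μ(1−μ)/σ² = 0.0475/0.010920 = 4.3497, so s = α+β = 3.3497.
α = μs = 0.17, β = (1−μ)s = 3.18.

α = 0.17, β = 3.18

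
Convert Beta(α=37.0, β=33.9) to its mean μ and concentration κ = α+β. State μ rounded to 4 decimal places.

κ = α+β = 37.0+33.9 = 70.9; μ = α/κ = 37.0/70.9 = 0.5219.

μ = 0.5219, κ = 70.9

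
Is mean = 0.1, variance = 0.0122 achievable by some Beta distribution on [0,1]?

Yes

The Beta variance bound is σ² < μ(1−μ).
Here μ(1−μ) = 0.1×0.9 = 0.09, and 0.0122 < 0.09.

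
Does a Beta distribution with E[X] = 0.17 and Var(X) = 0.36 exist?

No

For any Beta, Var(X) < E[X]·(1−E[X]).
Here μ(1−μ) = 0.17×0.83 = 0.1411, and 0.36 ≥ 0.1411.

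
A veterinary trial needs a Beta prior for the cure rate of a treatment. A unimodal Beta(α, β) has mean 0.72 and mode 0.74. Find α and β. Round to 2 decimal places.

With s = α+β: μ = α/s and mode = (α−1)/(s−2). Eliminating α = μs,
μs − 1 = m(s−2) ⇒ s(μ−m) = 1−2m ⇒ s = -0.48/-0.02 = 24.0000.
So α = μs = 17.28, β = (1−μ)s = 6.72.

α = 17.28, β = 6.72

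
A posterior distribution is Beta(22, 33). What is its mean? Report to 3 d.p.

0.400

E[X] = α/(α+β) = 22/55 = 0.400.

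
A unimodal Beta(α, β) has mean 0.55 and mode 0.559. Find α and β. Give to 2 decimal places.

α = 7.21, β = 5.90

Let s = α+β. Mean gives α = μs = 0.55s; mode gives (α−1)/(s−2) = 0.559.
Substituting: 0.55s − 1 = 0.559(s−2) = 0.559s − 1.118, so -0.009s = -0.118 and s = 13.1111.
Then α = 0.55×13.1111 = 7.21 and β = s−α = 5.90.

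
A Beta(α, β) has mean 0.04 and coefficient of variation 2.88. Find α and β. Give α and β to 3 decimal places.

α = 0.076, β = 1.818

Var = (CV·μ)² = (2.88×0.04)² = 0.013271.
α+β = μ(1−μ)/Var − 1 = 0.0384/0.013271 − 1 = 1.8935.
Thus α = 0.04·1.8935 = 0.076 and β = 0.96·1.8935 = 1.818.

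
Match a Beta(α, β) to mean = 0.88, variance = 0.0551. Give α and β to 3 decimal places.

By moment matching, α+β = μ(1−μ)/σ² − 1 = (0.88·0.12)/0.0551 − 1 = 1.9165 − 1 = 0.9165.
Since α/(α+β) = μ, α = 0.88·0.9165 = 0.807 and β = 0.12·0.9165 = 0.110.

α = 0.807, β = 0.110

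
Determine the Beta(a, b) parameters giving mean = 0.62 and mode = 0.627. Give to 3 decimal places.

Let s = a+b. Mean gives a = μs = 0.62s; mode gives (a−1)/(s−2) = 0.627.
Substituting: 0.62s − 1 = 0.627(s−2) = 0.627s − 1.254, so -0.007s = -0.254 and s = 36.2857.
Then a = 0.62×36.2857 = 22.497 and b = s−a = 13.789.

a = 22.497, b = 13.789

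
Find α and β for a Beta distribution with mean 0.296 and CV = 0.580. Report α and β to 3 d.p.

σ = CV·μ = 0.580×0.296 = 0.17168, so σ² = 0.029474.
s+1 = μ(1−μ)/σ² = 0.208384/0.029474 = 7.0701, so s = α+β = 6.0701.
α = μs = 1.797, β = (1−μ)s = 4.273.

α = 1.797, β = 4.273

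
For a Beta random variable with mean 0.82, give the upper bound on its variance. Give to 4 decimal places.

Var = μ(1−μ)/(α+β+1), which approaches μ(1−μ) as α+β → 0.
So the supremum is μ(1−μ) = 0.82×0.18 = 0.1476.

0.1476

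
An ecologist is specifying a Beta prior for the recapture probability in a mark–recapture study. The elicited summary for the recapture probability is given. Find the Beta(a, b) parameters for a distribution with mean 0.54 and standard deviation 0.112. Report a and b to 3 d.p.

Variance = 0.112² = 0.012544. The moment-matching identity a+b = μ(1−μ)/Var − 1 gives
a+b = 0.2484/0.012544 − 1 = 18.8023, so a = μ·18.8023 = 10.153 and b = (1−μ)·18.8023 = 8.649.

a = 10.153, b = 8.649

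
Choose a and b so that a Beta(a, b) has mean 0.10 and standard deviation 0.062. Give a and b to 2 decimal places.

σ² = 0.062² = 0.003844.
With s = a+b, Var = μ(1−μ)/(s+1), so s+1 = (0.10×0.90)/0.003844 = 23.4131 and s = 22.4131.
a = μs = 2.24, b = (1−μ)s = 20.17.

a = 2.24, b = 20.17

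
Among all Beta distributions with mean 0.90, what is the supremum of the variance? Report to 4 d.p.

For fixed mean μ the Beta variance is μ(1−μ)/(α+β+1), increasing as α+β decreases.
Its least upper bound (not attained) is μ(1−μ) = 0.90·0.10 = 0.0900.

0.0900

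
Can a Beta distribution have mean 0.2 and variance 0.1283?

Yes

For any Beta, Var(X) < E[X]·(1−E[X]).
Here μ(1−μ) = 0.2×0.8 = 0.16, and 0.1283 < 0.16.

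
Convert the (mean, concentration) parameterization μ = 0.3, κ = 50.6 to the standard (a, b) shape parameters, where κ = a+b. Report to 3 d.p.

a = 15.180, b = 35.420

a = μκ = 0.3×50.6 = 15.180 and b = (1−μ)κ = 0.7×50.6 = 35.420.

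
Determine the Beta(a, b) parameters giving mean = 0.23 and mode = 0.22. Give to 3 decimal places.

a = 12.880, b = 43.120

Let s = a+b. Mean gives a = μs = 0.23s; mode gives (a−1)/(s−2) = 0.22.
Substituting: 0.23s − 1 = 0.22(s−2) = 0.22s − 0.44, so 0.01s = 0.56 and s = 56.0000.
Then a = 0.23×56.0000 = 12.880 and b = s−a = 43.120.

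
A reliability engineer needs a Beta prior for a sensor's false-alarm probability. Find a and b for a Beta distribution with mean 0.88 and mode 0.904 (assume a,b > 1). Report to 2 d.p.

a = 29.63, b = 4.04

Let s = a+b. Mean gives a = μs = 0.88s; mode gives (a−1)/(s−2) = 0.904.
Substituting: 0.88s − 1 = 0.904(s−2) = 0.904s − 1.808, so -0.024s = -0.808 and s = 33.6667.
Then a = 0.88×33.6667 = 29.63 and b = s−a = 4.04.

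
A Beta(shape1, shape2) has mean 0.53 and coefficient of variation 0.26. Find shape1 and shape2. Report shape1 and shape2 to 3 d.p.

shape1 = 6.423, shape2 = 5.696

σ = CV·μ = 0.26×0.53 = 0.13780, so σ² = 0.018989.
s+1 = μ(1−μ)/σ² = 0.2491/0.018989 = 13.1182, so s = shape1+shape2 = 12.1182.
shape1 = μs = 6.423, shape2 = (1−μ)s = 5.696.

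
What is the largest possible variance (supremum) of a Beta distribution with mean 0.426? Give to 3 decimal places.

0.245

For fixed mean μ the Beta variance is μ(1−μ)/(α+β+1), increasing as α+β decreases.
Its least upper bound (not attained) is μ(1−μ) = 0.426·0.574 = 0.245.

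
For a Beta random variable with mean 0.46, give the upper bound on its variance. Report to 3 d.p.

0.248

Var = μ(1−μ)/(α+β+1), which approaches μ(1−μ) as α+β → 0.
So the supremum is μ(1−μ) = 0.46×0.54 = 0.248.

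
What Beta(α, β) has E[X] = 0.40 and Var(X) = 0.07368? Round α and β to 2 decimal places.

Write ν = α+β; then α = μν and Var = μ(1−μ)/(ν+1).
ν = μ(1−μ)/Var − 1 = 0.2400/0.07368 − 1 = 2.2573.
α = 0.40·2.2573 = 0.90, β = 0.60·2.2573 = 1.35.

α = 0.90, β = 1.35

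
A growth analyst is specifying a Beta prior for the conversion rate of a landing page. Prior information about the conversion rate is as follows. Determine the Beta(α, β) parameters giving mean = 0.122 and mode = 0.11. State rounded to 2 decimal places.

α = 7.93, β = 57.07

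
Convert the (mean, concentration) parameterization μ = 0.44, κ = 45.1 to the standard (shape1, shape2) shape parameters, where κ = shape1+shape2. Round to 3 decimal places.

shape1 = 19.844, shape2 = 25.256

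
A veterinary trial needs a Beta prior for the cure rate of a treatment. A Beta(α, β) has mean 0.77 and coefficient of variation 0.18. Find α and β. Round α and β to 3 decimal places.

α = 6.329, β = 1.890

σ = CV·μ = 0.18×0.77 = 0.13860, so σ² = 0.019210.
s+1 = μ(1−μ)/σ² = 0.1771/0.019210 = 9.2192, so s = α+β = 8.2192.
α = μs = 6.329, β = (1−μ)s = 1.890.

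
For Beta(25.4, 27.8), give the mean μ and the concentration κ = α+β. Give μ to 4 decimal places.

μ = 0.4774, κ = 53.2

κ = α+β = 25.4+27.8 = 53.2; μ = α/κ = 25.4/53.2 = 0.4774.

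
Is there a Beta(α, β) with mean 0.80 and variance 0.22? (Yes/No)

No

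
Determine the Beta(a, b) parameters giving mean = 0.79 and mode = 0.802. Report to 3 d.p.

Let s = a+b. Mean gives a = μs = 0.79s; mode gives (a−1)/(s−2) = 0.802.
Substituting: 0.79s − 1 = 0.802(s−2) = 0.802s − 1.604, so -0.012s = -0.604 and s = 50.3333.
Then a = 0.79×50.3333 = 39.763 and b = s−a = 10.570.

a = 39.763, b = 10.570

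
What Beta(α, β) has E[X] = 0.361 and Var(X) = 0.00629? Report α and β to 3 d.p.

α = 12.878, β = 22.796

Let s = α+β. The Beta variance is μ(1−μ)/(s+1).
So s+1 = μ(1−μ)/σ² = (0.361×0.639)/0.00629 = 0.230679/0.00629 = 36.6739, giving s = 35.6739.
Then α = μs = 0.361×35.6739 = 12.878 and β = (1−μ)s = 0.639×35.6739 = 22.796.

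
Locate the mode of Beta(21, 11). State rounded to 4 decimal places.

With α,β > 1, mode = (α−1)/(α+β−2) = 20/30 = 0.6667.

0.6667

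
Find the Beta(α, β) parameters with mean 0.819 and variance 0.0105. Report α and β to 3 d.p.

By moment matching, α+β = μ(1−μ)/σ² − 1 = (0.819·0.181)/0.0105 − 1 = 14.1180 − 1 = 13.1180.
Since α/(α+β) = μ, α = 0.819·13.1180 = 10.744 and β = 0.181·13.1180 = 2.374.

α = 10.744, β = 2.374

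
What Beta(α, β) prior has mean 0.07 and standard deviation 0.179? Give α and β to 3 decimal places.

σ² = 0.179² = 0.032041.
With s = α+β, Var = μ(1−μ)/(s+1), so s+1 = (0.07×0.93)/0.032041 = 2.0318 and s = 1.0318.
α = μs = 0.072, β = (1−μ)s = 0.960.

α = 0.072, β = 0.960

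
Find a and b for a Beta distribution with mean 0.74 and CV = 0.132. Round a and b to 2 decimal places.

a = 14.18, b = 4.98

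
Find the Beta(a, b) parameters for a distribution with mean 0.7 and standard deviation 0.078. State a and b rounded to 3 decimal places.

a = 23.462, b = 10.055

First σ² = 0.006084. Setting a = μn, b = (1−μ)n with n = a+b,
μ(1−μ)/(n+1) = 0.006084 ⇒ n+1 = 0.21/0.006084 = 34.5168 ⇒ n = 33.5168.
Hence a = 0.7×33.5168 = 23.462, b = 0.3×33.5168 = 10.055.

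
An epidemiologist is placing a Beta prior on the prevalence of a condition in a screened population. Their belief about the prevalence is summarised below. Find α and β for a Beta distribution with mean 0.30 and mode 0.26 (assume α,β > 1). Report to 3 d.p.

With s = α+β: μ = α/s and mode = (α−1)/(s−2). Eliminating α = μs,
μs − 1 = m(s−2) ⇒ s(μ−m) = 1−2m ⇒ s = 0.48/0.04 = 12.0000.
So α = μs = 3.600, β = (1−μ)s = 8.400.

α = 3.600, β = 8.400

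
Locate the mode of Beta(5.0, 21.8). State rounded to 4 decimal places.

The density x^(α−1)(1−x)^(β−1) is maximised at (α−1)/(α+β−2) = 4.0/24.8 = 0.1613.

0.1613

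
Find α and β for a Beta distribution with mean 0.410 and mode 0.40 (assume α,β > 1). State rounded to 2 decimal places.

α = 8.20, β = 11.80

Let s = α+β. Mean gives α = μs = 0.410s; mode gives (α−1)/(s−2) = 0.40.
Substituting: 0.410s − 1 = 0.40(s−2) = 0.40s − 0.80, so 0.010s = 0.20 and s = 20.0000.
Then α = 0.410×20.0000 = 8.20 and β = s−α = 11.80.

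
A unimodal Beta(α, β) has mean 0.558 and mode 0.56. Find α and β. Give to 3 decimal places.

α = 33.480, β = 26.520

Let s = α+β. Mean gives α = μs = 0.558s; mode gives (α−1)/(s−2) = 0.56.
Substituting: 0.558s − 1 = 0.56(s−2) = 0.56s − 1.12, so -0.002s = -0.12 and s = 60.0000.
Then α = 0.558×60.0000 = 33.480 and β = s−α = 26.520.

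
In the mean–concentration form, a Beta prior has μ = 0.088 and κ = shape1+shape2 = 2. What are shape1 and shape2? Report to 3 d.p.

shape1 = μκ = 0.088×2 = 0.176 and shape2 = (1−μ)κ = 0.912×2 = 1.824.

shape1 = 0.176, shape2 = 1.824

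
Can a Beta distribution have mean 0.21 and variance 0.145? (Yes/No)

For any Beta, Var(X) < E[X]·(1−E[X]).
Here μ(1−μ) = 0.21×0.79 = 0.1659, and 0.145 < 0.1659.

Yes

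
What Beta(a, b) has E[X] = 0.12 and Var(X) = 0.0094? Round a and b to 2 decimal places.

a = 1.23, b = 9.01

Let s = a+b. The Beta variance is μ(1−μ)/(s+1).
So s+1 = μ(1−μ)/σ² = (0.12×0.88)/0.0094 = 0.1056/0.0094 = 11.2340, giving s = 10.2340.
Then a = μs = 0.12×10.2340 = 1.23 and b = (1−μ)s = 0.88×10.2340 = 9.01.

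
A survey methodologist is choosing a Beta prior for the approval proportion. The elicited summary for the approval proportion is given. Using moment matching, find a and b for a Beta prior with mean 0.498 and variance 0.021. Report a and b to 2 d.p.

a = 5.43, b = 5.47

By moment matching, a+b = μ(1−μ)/σ² − 1 = (0.498·0.502)/0.021 − 1 = 11.9046 − 1 = 10.9046.
Since a/(a+b) = μ, a = 0.498·10.9046 = 5.43 and b = 0.502·10.9046 = 5.47.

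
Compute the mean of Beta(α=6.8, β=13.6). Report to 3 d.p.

0.333

The Beta mean is α/(α+β) = 6.8/(6.8+13.6) = 0.333.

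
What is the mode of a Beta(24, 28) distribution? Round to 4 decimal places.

0.4600

The density x^(α−1)(1−x)^(β−1) is maximised at (α−1)/(α+β−2) = 23/50 = 0.4600.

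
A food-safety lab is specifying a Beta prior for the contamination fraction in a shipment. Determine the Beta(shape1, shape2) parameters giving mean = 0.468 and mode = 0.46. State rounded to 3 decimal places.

Let s = shape1+shape2. Mean gives shape1 = μs = 0.468s; mode gives (shape1−1)/(s−2) = 0.46.
Substituting: 0.468s − 1 = 0.46(s−2) = 0.46s − 0.92, so 0.008s = 0.08 and s = 10.0000.
Then shape1 = 0.468×10.0000 = 4.680 and shape2 = s−shape1 = 5.320.

shape1 = 4.680, shape2 = 5.320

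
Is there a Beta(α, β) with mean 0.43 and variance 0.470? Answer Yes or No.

A Beta with mean μ has variance μ(1−μ)/(α+β+1) < μ(1−μ).
Here μ(1−μ) = 0.43×0.57 = 0.2451, and 0.470 ≥ 0.2451.

No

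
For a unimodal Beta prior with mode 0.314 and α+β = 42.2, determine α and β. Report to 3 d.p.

α = 13.623, β = 28.577

Since the density peak of Beta(α,β) is at (α−1)/(α+β−2),
α = 1 + 0.314(42.2−2) = 13.623 and β = 42.2 − 13.623 = 28.577.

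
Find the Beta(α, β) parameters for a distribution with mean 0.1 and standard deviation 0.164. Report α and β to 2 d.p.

Variance = 0.164² = 0.026896. The moment-matching identity α+β = μ(1−μ)/Var − 1 gives
α+β = 0.09/0.026896 − 1 = 2.3462, so α = μ·2.3462 = 0.23 and β = (1−μ)·2.3462 = 2.11.

α = 0.23, β = 2.11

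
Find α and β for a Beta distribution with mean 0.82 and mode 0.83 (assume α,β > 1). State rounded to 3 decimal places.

Let s = α+β. Mean gives α = μs = 0.82s; mode gives (α−1)/(s−2) = 0.83.
Substituting: 0.82s − 1 = 0.83(s−2) = 0.83s − 1.66, so -0.01s = -0.66 and s = 66.0000.
Then α = 0.82×66.0000 = 54.120 and β = s−α = 11.880.

α = 54.120, β = 11.880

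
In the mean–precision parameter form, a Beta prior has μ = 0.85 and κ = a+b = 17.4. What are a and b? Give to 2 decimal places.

a = 14.79, b = 2.61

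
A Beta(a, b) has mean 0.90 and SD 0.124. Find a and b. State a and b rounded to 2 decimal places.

σ² = 0.124² = 0.015376.
With s = a+b, Var = μ(1−μ)/(s+1), so s+1 = (0.90×0.10)/0.015376 = 5.8533 and s = 4.8533.
a = μs = 4.37, b = (1−μ)s = 0.49.

a = 4.37, b = 0.49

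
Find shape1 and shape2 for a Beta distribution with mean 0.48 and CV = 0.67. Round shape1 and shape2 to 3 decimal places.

σ = CV·μ = 0.67×0.48 = 0.32160, so σ² = 0.103427.
s+1 = μ(1−μ)/σ² = 0.2496/0.103427 = 2.4133, so s = shape1+shape2 = 1.4133.
shape1 = μs = 0.678, shape2 = (1−μ)s = 0.735.

shape1 = 0.678, shape2 = 0.735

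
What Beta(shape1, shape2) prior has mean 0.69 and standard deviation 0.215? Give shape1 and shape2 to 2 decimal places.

shape1 = 2.50, shape2 = 1.12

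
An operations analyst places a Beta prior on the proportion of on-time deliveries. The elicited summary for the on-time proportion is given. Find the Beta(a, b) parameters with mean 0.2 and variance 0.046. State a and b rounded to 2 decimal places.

a = 0.50, b = 1.98

Let s = a+b. The Beta variance is μ(1−μ)/(s+1).
So s+1 = μ(1−μ)/σ² = (0.2×0.8)/0.046 = 0.16/0.046 = 3.4783, giving s = 2.4783.
Then a = μs = 0.2×2.4783 = 0.50 and b = (1−μ)s = 0.8×2.4783 = 1.98.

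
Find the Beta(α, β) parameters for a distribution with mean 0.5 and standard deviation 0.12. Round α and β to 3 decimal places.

α = 8.181, β = 8.181

Variance = 0.12² = 0.0144. The moment-matching identity α+β = μ(1−μ)/Var − 1 gives
α+β = 0.25/0.0144 − 1 = 16.3611, so α = μ·16.3611 = 8.181 and β = (1−μ)·16.3611 = 8.181.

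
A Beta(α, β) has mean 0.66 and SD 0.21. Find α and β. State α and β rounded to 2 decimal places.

Variance = 0.21² = 0.0441. The moment-matching identity α+β = μ(1−μ)/Var − 1 gives
α+β = 0.2244/0.0441 − 1 = 4.0884, so α = μ·4.0884 = 2.70 and β = (1−μ)·4.0884 = 1.39.

α = 2.70, β = 1.39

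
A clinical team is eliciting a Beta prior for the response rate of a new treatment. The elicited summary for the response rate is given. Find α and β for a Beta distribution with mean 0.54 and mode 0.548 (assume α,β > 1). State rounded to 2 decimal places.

Let s = α+β. Mean gives α = μs = 0.54s; mode gives (α−1)/(s−2) = 0.548.
Substituting: 0.54s − 1 = 0.548(s−2) = 0.548s − 1.096, so -0.008s = -0.096 and s = 12.0000.
Then α = 0.54×12.0000 = 6.48 and β = s−α = 5.52.

α = 6.48, β = 5.52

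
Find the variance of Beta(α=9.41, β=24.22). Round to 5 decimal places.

Var = αβ/[(α+β)²(α+β+1)] = (9.41×24.22)/(33.63²×34.63) = 227.9102/39165.730047 = 0.00582.

0.00582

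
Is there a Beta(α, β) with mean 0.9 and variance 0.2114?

No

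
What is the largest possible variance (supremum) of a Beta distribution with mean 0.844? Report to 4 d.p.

Var = μ(1−μ)/(α+β+1), which approaches μ(1−μ) as α+β → 0.
So the supremum is μ(1−μ) = 0.844×0.156 = 0.1317.

0.1317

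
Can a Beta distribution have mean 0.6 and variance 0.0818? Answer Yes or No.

For any Beta, Var(X) < E[X]·(1−E[X]).
Here μ(1−μ) = 0.6×0.4 = 0.24, and 0.0818 < 0.24.

Yes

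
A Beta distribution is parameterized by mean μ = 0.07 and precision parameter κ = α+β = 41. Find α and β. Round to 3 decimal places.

Split κ in proportion μ : (1−μ): α = 0.07·41 = 2.870, β = 41 − 2.870 = 38.130.

α = 2.870, β = 38.130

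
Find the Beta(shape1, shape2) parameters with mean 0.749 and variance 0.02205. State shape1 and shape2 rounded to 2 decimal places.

Let s = shape1+shape2. The Beta variance is μ(1−μ)/(s+1).
So s+1 = μ(1−μ)/σ² = (0.749×0.251)/0.02205 = 0.187999/0.02205 = 8.5260, giving s = 7.5260.
Then shape1 = μs = 0.749×7.5260 = 5.64 and shape2 = (1−μ)s = 0.251×7.5260 = 1.89.

shape1 = 5.64, shape2 = 1.89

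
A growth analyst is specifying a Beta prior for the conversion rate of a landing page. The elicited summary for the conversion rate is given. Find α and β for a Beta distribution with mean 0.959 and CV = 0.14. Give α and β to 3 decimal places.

α = 1.133, β = 0.048

σ = CV·μ = 0.14×0.959 = 0.13426, so σ² = 0.018026.
s+1 = μ(1−μ)/σ² = 0.039319/0.018026 = 2.1813, so s = α+β = 1.1813.
α = μs = 1.133, β = (1−μ)s = 0.048.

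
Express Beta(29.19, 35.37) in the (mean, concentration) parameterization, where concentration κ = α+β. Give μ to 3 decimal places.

κ = α+β = 29.19+35.37 = 64.56; μ = α/κ = 29.19/64.56 = 0.452.

μ = 0.452, κ = 64.56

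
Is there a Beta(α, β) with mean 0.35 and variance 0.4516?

No

For any Beta, Var(X) < E[X]·(1−E[X]).
Here μ(1−μ) = 0.35×0.65 = 0.2275, and 0.4516 ≥ 0.2275.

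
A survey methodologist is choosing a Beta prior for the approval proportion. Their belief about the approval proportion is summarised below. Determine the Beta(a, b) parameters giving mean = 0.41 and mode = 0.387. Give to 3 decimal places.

a = 4.029, b = 5.797

With s = a+b: μ = a/s and mode = (a−1)/(s−2). Eliminating a = μs,
μs − 1 = m(s−2) ⇒ s(μ−m) = 1−2m ⇒ s = 0.226/0.023 = 9.8261.
So a = μs = 4.029, b = (1−μ)s = 5.797.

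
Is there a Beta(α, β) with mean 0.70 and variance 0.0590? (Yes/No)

The Beta variance bound is σ² < μ(1−μ).
Here μ(1−μ) = 0.70×0.30 = 0.2100, and 0.0590 < 0.2100.

Yes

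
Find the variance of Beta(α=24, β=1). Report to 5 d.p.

0.00148

α+β = 25 and αβ = 24, so Var = αβ/[(α+β)²(α+β+1)] = 24/16250 = 0.00148.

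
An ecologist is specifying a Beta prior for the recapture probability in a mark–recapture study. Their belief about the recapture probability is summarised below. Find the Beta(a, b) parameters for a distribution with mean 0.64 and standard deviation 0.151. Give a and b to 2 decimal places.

a = 5.83, b = 3.28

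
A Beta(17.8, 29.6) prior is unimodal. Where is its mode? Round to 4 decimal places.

The density x^(α−1)(1−x)^(β−1) is maximised at (α−1)/(α+β−2) = 16.8/45.4 = 0.3700.

0.3700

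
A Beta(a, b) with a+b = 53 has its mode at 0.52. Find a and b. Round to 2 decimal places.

Since the density peak of Beta(a,b) is at (a−1)/(a+b−2),
a = 1 + 0.52(53−2) = 27.52 and b = 53 − 27.52 = 25.48.

a = 27.52, b = 25.48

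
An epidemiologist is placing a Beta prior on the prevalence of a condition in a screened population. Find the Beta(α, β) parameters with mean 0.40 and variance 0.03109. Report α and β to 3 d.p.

By moment matching, α+β = μ(1−μ)/σ² − 1 = (0.40·0.60)/0.03109 − 1 = 7.7195 − 1 = 6.7195.
Since α/(α+β) = μ, α = 0.40·6.7195 = 2.688 and β = 0.60·6.7195 = 4.032.

α = 2.688, β = 4.032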